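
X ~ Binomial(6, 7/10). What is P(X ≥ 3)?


P(X ≥ 3) = Σ P(X=i) for i=3..6
P(X=3) = 9261/50000
P(X=4) = 64827/200000
P(X=5) = 151263/500000
P(X=6) = 117649/1000000
Sum = 92953/100000

P(X ≥ 3) = 92953/100000 ≈ 92.95%


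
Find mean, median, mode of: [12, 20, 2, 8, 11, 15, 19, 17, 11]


Sorted: [2, 8, 11, 11, 12, 15, 17, 19, 20]
Mean = 115/9
Median = 12
Freq: {12: 1, 20: 1, 2: 1, 8: 1, 11: 2, 15: 1, 19: 1, 17: 1}
Mode: [11]

Mean=115/9, Median=12, Mode=11


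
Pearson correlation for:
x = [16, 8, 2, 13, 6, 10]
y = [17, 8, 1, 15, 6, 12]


n=6, Σx=55, Σy=59, Σxy=689, Σx²=629, Σy²=759
r = (6×689 - 55×59)/√((6×629 - 55²)(6×759 - 59²))
= 889/√(749×1073) = 889/√803677 ≈ 889/896.4803 ≈ 0.9917

r ≈ 0.9917


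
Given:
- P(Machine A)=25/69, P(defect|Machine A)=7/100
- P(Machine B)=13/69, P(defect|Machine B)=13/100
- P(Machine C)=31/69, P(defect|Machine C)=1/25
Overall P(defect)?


P(B) = Σ P(B|Aᵢ)×P(Aᵢ)
  7/100×25/69 = 7/276
  13/100×13/69 = 169/6900
  1/25×31/69 = 31/1725
Sum = 39/575

P(defect) = 39/575 ≈ 6.78%


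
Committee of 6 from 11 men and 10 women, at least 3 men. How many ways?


Count by #men:
  3M,3W: C(11,3)×C(10,3)=19800
  4M,2W: C(11,4)×C(10,2)=14850
  5M,1W: C(11,5)×C(10,1)=4620
  6M,0W: C(11,6)×C(10,0)=462
Total = 39732

39732


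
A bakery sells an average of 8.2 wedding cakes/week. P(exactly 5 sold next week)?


Poisson(λ=8.2): P(X=5) = e^(-λ)×λ^k/k!
= e^(-8.2) × 8.2^5 / 5!
≈ 0.00027465357 × 37073.98432 / 120 ≈ 0.084854

P(X=5) ≈ 0.084854 ≈ 8.49%


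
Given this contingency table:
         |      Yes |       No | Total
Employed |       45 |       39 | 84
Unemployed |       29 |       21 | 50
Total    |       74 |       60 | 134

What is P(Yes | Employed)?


P(Yes | Employed) = 45/(45+39) = 45/84 = 15/28

P(Yes|Employed) = 15/28 ≈ 53.57%


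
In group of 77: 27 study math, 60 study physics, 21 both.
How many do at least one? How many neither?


|A∪B| = 27+60-21 = 66
Neither = 77-66 = 11

At least one: 66; Neither: 11


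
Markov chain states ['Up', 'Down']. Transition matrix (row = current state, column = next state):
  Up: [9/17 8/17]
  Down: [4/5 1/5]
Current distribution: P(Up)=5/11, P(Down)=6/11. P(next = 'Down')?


P(next=Down) = Σᵢ P(now=i)×P(i→Down)
= 5/11×8/17 + 6/11×1/5
= 40/187 + 6/55 = 302/935

P = 302/935 ≈ 0.3230


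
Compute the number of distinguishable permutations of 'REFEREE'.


Letters: 7, freq: {'R': 2, 'E': 4, 'F': 1}
7!/(2!×4!×1!) = 5040/48 = 105

105


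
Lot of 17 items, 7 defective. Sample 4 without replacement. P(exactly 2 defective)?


Hypergeometric: C(7,2)×C(10,2)/C(17,4)
= 21×45/2380 = 27/68

P(X=2) = 27/68 ≈ 39.71%


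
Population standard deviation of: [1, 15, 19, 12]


Mean = 47/4
  (1-47/4)²=1849/16
  (15-47/4)²=169/16
  (19-47/4)²=841/16
  (12-47/4)²=1/16
Σ(x-μ)² = 715/4
σ² = (715/4)/4 = 715/16

σ = √(715/16) ≈ 6.6849


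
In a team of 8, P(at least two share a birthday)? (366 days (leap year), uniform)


P(all different) = Π(366-i)/366 for i=0..7
= 0.925861
P(match) = 1 - 0.925861 = 0.074139

P ≈ 0.0741 ≈ 7.41%


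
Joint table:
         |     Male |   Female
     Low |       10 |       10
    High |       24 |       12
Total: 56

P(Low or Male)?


P(Low∨Male) = P(Low) + P(Male) - P(Low∧Male)
= (20 + 34 - 10)/56 = 44/56 = 11/14

P = 11/14 ≈ 78.57%


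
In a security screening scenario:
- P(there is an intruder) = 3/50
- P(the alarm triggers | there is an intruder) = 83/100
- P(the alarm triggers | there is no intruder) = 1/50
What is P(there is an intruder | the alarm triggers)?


Using Bayes' theorem:
P(A|B) = P(B|A)·P(A) / P(B)

P(the alarm triggers) = 83/100 × 3/50 + 1/50 × 47/50
= 249/5000 + 47/2500 = 343/5000

P(there is an intruder|the alarm triggers) = (249/5000) / (343/5000) = 249/343

P(there is an intruder|the alarm triggers) = 249/343 ≈ 72.59%


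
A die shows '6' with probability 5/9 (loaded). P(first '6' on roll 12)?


Geometric: P(X=12) = (1-p)^(k-1)×p = (4/9)^11×5/9 = 20971520/282429536481

P(X=12) = 20971520/282429536481 ≈ 0.01%


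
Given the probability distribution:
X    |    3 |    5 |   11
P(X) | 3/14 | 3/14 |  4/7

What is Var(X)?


E[X] = 8
E[X²] = 535/7
Var(X) = E[X²] - (E[X])² = 535/7 - 64 = 87/7

Var(X) = 87/7 ≈ 12.4286


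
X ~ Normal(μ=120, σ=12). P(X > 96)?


z = (96-120)/12 = -2.0
P(X > 96) = 1 - P(Z ≤ -2.0) = 1 - 0.0228 = 0.9772

P(X > 96) ≈ 0.9772


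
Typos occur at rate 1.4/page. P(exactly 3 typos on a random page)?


Poisson(λ=1.4): P(X=3) = e^(-λ)×λ^k/k!
= e^(-1.4) × 1.4^3 / 3!
≈ 0.2465969639 × 2.744 / 6 ≈ 0.112777

P(X=3) ≈ 0.112777 ≈ 11.28%


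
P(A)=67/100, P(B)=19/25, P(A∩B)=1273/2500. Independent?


P(A)×P(B) = 1273/2500
P(A∩B) = 1273/2500
Equal ✓ → Independent

Yes, independent


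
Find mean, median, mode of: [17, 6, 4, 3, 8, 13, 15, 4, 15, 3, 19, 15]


Sorted: [3, 3, 4, 4, 6, 8, 13, 15, 15, 15, 17, 19]
Mean = 122/12 = 61/6
Median = 21/2
Freq: {17: 1, 6: 1, 4: 2, 3: 2, 8: 1, 13: 1, 15: 3, 19: 1}
Mode: [15]

Mean=61/6, Median=21/2, Mode=15


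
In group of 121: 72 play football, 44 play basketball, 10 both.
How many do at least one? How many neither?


|A∪B| = 72+44-10 = 106
Neither = 121-106 = 15

At least one: 106; Neither: 15


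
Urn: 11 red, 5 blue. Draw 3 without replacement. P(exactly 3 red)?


Hypergeometric: C(11,3)×C(5,0)/C(16,3)
= 165×1/560 = 33/112

P(X=3) = 33/112 ≈ 29.46%


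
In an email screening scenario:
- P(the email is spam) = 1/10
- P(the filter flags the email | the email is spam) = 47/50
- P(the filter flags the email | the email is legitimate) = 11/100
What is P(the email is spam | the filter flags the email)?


Using Bayes' theorem:
P(A|B) = P(B|A)·P(A) / P(B)

P(the filter flags the email) = 47/50 × 1/10 + 11/100 × 9/10
= 47/500 + 99/1000 = 193/1000

P(the email is spam|the filter flags the email) = (47/500) / (193/1000) = 94/193

P(the email is spam|the filter flags the email) = 94/193 ≈ 48.70%


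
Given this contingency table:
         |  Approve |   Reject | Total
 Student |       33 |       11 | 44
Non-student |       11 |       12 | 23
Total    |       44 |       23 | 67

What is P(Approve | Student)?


P(Approve | Student) = 33/(33+11) = 33/44 = 3/4

P(Approve|Student) = 3/4 ≈ 75.00%


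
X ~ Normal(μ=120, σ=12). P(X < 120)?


z = (120-120)/12 = 0.0
P(Z < 0.0) = 0.5000

P(X < 120) ≈ 0.5000


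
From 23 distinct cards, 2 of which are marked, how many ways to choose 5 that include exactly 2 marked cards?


Choose 2 of the 2 marked cards and 3 of the other 21 cards:
C(2,2)×C(21,3) = 1×1330 = 1330

1330


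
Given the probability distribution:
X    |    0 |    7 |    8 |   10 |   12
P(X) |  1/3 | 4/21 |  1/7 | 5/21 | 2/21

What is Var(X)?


E[X] = 6
E[X²] = 56
Var(X) = E[X²] - (E[X])² = 56 - 36 = 20

Var(X) = 20 ≈ 20.0000


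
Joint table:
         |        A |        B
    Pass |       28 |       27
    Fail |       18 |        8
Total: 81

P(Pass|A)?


P(Pass|A) = 28/(28+18) = 28/46 = 14/23

P = 14/23 ≈ 60.87%


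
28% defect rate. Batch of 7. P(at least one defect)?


P(all good) = (18/25)^7 = 612220032/6103515625
P(≥1 defect) = 5491295593/6103515625

P = 5491295593/6103515625 ≈ 89.97%


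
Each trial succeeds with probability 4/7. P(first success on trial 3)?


Geometric: P(X=3) = (1-p)^(k-1)×p = (3/7)^2×4/7 = 36/343

P(X=3) = 36/343 ≈ 10.50%


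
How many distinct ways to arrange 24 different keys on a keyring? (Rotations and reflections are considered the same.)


Free circular arrangements: rotations and reflections both identified.
(n-1)!/2 = 23!/2 = 25852016738884976640000/2 = 12926008369442488320000

12926008369442488320000


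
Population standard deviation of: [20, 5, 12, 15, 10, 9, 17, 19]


Mean = 107/8
  (20-107/8)²=2809/64
  (5-107/8)²=4489/64
  (12-107/8)²=121/64
  (15-107/8)²=169/64
  (10-107/8)²=729/64
  (9-107/8)²=1225/64
  (17-107/8)²=841/64
  (19-107/8)²=2025/64
Σ(x-μ)² = 1551/8
σ² = (1551/8)/8 = 1551/64

σ = √(1551/64) ≈ 4.9228


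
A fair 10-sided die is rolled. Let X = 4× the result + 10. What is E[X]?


E[die] = (1+10)/2 = 11/2
E[X] = 4×11/2 + 10 = 32

E[X] = 32


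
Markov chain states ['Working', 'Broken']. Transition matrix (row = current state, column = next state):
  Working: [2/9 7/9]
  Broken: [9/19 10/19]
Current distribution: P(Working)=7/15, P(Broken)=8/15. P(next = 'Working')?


P(next=Working) = Σᵢ P(now=i)×P(i→Working)
= 7/15×2/9 + 8/15×9/19
= 14/135 + 24/95 = 914/2565

P = 914/2565 ≈ 0.3563


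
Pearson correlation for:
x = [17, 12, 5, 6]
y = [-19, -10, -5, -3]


n=4, Σx=40, Σy=-37, Σxy=-486, Σx²=494, Σy²=495
r = (4×(-486) - 40×(-37))/√((4×494 - 40²)(4×495 - (-37)²))
= -464/√(376×611) = -464/√229736 ≈ -464/479.3078 ≈ -0.9681

r ≈ -0.9681


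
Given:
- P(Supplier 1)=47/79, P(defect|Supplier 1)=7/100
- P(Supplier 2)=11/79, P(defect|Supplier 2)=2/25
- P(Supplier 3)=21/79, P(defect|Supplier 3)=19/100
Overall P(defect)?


P(B) = Σ P(B|Aᵢ)×P(Aᵢ)
  7/100×47/79 = 329/7900
  2/25×11/79 = 22/1975
  19/100×21/79 = 399/7900
Sum = 204/1975

P(defect) = 204/1975 ≈ 10.33%


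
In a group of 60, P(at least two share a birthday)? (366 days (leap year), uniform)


P(all different) = Π(366-i)/366 for i=0..59
= 0.005966
P(match) = 1 - 0.005966 = 0.994034

P ≈ 0.9940 ≈ 99.40%


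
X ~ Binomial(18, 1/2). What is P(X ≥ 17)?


P(X ≥ 17) = Σ P(X=i) for i=17..18
P(X=17) = 9/131072
P(X=18) = 1/262144
Sum = 19/262144

P(X ≥ 17) = 19/262144 ≈ 0.01%


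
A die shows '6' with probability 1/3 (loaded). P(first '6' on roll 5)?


Geometric: P(X=5) = (1-p)^(k-1)×p = (2/3)^4×1/3 = 16/243

P(X=5) = 16/243 ≈ 6.58%


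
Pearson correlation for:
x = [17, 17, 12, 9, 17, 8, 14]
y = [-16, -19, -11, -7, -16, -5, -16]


n=7, Σx=94, Σy=-90, Σxy=-1326, Σx²=1352, Σy²=1324
r = (7×(-1326) - 94×(-90))/√((7×1352 - 94²)(7×1324 - (-90)²))
= -822/√(628×1168) = -822/√733504 ≈ -822/856.4485 ≈ -0.9598

r ≈ -0.9598


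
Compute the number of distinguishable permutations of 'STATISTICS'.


Letters: 10, freq: {'S': 3, 'T': 3, 'A': 1, 'I': 2, 'C': 1}
10!/(3!×3!×1!×2!×1!) = 3628800/72 = 50400

50400


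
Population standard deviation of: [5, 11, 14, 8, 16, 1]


Mean = 55/6
  (5-55/6)²=625/36
  (11-55/6)²=121/36
  (14-55/6)²=841/36
  (8-55/6)²=49/36
  (16-55/6)²=1681/36
  (1-55/6)²=2401/36
Σ(x-μ)² = 953/6
σ² = (953/6)/6 = 953/36

σ = √(953/36) ≈ 5.1451


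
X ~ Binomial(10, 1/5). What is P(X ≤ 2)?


P(X ≤ 2) = Σ P(X=i) for i=0..2
P(X=0) = 1048576/9765625
P(X=1) = 524288/1953125
P(X=2) = 589824/1953125
Sum = 6619136/9765625

P(X ≤ 2) = 6619136/9765625 ≈ 67.78%


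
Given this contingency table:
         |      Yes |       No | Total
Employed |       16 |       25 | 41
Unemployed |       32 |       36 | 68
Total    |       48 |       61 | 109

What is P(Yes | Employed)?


P(Yes | Employed) = 16/(16+25) = 16/41

P(Yes|Employed) = 16/41 ≈ 39.02%


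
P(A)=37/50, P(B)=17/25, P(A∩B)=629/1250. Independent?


P(A)×P(B) = 629/1250
P(A∩B) = 629/1250
Equal ✓ → Independent

Yes, independent


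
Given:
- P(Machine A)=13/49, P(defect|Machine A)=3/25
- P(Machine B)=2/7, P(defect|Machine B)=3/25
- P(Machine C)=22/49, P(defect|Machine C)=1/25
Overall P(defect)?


P(B) = Σ P(B|Aᵢ)×P(Aᵢ)
  3/25×13/49 = 39/1225
  3/25×2/7 = 6/175
  1/25×22/49 = 22/1225
Sum = 103/1225

P(defect) = 103/1225 ≈ 8.41%


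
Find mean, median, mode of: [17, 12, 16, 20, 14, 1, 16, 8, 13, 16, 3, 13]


Sorted: [1, 3, 8, 12, 13, 13, 14, 16, 16, 16, 17, 20]
Mean = 149/12
Median = 27/2
Freq: {17: 1, 12: 1, 16: 3, 20: 1, 14: 1, 1: 1, 8: 1, 13: 2, 3: 1}
Mode: [16]

Mean=149/12, Median=27/2, Mode=16


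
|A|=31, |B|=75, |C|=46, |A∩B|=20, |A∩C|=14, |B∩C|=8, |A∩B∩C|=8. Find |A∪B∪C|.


|A∪B∪C| = 31+75+46-20-14-8+8 = 118

|A∪B∪C| = 118


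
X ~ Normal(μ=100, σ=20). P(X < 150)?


z = (150-100)/20 = 2.5
P(Z < 2.5) = 0.9938

P(X < 150) ≈ 0.9938


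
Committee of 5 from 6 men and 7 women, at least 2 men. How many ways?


Count by #men:
  2M,3W: C(6,2)×C(7,3)=525
  3M,2W: C(6,3)×C(7,2)=420
  4M,1W: C(6,4)×C(7,1)=105
  5M,0W: C(6,5)×C(7,0)=6
Total = 1056

1056


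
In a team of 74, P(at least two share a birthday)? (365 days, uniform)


P(all different) = Π(365-i)/365 for i=0..73
= 0.000351
P(match) = 1 - 0.000351 = 0.999649

P ≈ 0.9996 ≈ 99.96%


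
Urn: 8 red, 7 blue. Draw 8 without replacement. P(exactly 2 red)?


Hypergeometric: C(8,2)×C(7,6)/C(15,8)
= 28×7/6435 = 196/6435

P(X=2) = 196/6435 ≈ 3.05%


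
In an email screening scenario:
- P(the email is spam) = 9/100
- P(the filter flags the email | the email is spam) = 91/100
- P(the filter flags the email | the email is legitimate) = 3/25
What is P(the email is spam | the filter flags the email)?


Using Bayes' theorem:
P(A|B) = P(B|A)·P(A) / P(B)

P(the filter flags the email) = 91/100 × 9/100 + 3/25 × 91/100
= 819/10000 + 273/2500 = 1911/10000

P(the email is spam|the filter flags the email) = (819/10000) / (1911/10000) = 3/7

P(the email is spam|the filter flags the email) = 3/7 ≈ 42.86%


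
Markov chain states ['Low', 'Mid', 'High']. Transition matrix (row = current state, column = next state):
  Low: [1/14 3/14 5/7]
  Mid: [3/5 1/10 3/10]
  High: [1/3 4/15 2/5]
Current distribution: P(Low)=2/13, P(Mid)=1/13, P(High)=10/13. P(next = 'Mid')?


P(next=Mid) = Σᵢ P(now=i)×P(i→Mid)
= 2/13×3/14 + 1/13×1/10 + 10/13×4/15
= 3/91 + 1/130 + 8/39 = 671/2730

P = 671/2730 ≈ 0.2458


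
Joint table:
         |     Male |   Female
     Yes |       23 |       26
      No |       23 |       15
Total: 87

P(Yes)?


P(Yes) = (23+26)/87 = 49/87

P(Yes) = 49/87 ≈ 56.32%


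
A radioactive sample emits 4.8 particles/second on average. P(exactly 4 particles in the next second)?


Poisson(λ=4.8): P(X=4) = e^(-λ)×λ^k/k!
= e^(-4.8) × 4.8^4 / 4!
≈ 0.008229747049 × 530.8416 / 24 ≈ 0.182029

P(X=4) ≈ 0.182029 ≈ 18.20%


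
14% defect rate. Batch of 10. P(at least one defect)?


P(all good) = (43/50)^10 = 21611482313284249/97656250000000000
P(≥1 defect) = 76044767686715751/97656250000000000

P = 76044767686715751/97656250000000000 ≈ 77.87%


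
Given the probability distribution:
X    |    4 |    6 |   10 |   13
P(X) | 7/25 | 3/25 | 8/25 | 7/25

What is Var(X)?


E[X] = 217/25
E[X²] = 2203/25
Var(X) = E[X²] - (E[X])² = 2203/25 - 47089/625 = 7986/625

Var(X) = 7986/625 ≈ 12.7776


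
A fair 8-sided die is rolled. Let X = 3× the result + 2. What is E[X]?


E[die] = (1+8)/2 = 9/2
E[X] = 3×9/2 + 2 = 31/2

E[X] = 31/2


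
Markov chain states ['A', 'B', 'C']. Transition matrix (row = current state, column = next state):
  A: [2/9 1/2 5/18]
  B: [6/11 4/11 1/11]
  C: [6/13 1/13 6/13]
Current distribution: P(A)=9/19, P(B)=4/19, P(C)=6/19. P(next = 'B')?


P(next=B) = Σᵢ P(now=i)×P(i→B)
= 9/19×1/2 + 4/19×4/11 + 6/19×1/13
= 9/38 + 16/209 + 6/247 = 1835/5434

P = 1835/5434 ≈ 0.3377


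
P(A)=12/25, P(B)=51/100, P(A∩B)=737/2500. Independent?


P(A)×P(B) = 153/625
P(A∩B) = 737/2500
Not equal → NOT independent

No, not independent


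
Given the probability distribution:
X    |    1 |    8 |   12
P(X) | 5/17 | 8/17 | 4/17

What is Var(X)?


E[X] = 117/17
E[X²] = 1093/17
Var(X) = E[X²] - (E[X])² = 1093/17 - 13689/289 = 4892/289

Var(X) = 4892/289 ≈ 16.9273


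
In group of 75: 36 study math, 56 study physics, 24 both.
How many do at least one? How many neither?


|A∪B| = 36+56-24 = 68
Neither = 75-68 = 7

At least one: 68; Neither: 7


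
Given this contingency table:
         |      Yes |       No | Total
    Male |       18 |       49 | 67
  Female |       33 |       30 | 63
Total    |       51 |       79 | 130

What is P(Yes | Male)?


P(Yes | Male) = 18/(18+49) = 18/67

P(Yes|Male) = 18/67 ≈ 26.87%


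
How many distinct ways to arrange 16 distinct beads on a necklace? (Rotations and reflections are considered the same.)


Free circular arrangements: rotations and reflections both identified.
(n-1)!/2 = 15!/2 = 1307674368000/2 = 653837184000

653837184000


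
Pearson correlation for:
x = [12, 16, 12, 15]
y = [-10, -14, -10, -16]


n=4, Σx=55, Σy=-50, Σxy=-704, Σx²=769, Σy²=652
r = (4×(-704) - 55×(-50))/√((4×769 - 55²)(4×652 - (-50)²))
= -66/√(51×108) = -66/√5508 ≈ -66/74.2159 ≈ -0.8893

r ≈ -0.8893


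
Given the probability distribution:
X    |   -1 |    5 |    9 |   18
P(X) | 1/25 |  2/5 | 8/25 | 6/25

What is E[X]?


E[X] = Σ x·P(X=x)
= (-1)×(1/25) + (5)×(2/5) + (9)×(8/25) + (18)×(6/25)
= 229/25

E[X] = 229/25


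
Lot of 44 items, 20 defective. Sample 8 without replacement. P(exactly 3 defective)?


Hypergeometric: C(20,3)×C(24,5)/C(44,8)
= 1140×42504/177232627 = 231840/848003

P(X=3) = 231840/848003 ≈ 27.34%


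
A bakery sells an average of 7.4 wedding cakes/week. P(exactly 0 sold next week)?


Poisson(λ=7.4): P(X=0) = e^(-λ)×λ^k/k!
= e^(-7.4) × 7.4^0 / 0!
≈ 0.0006112527611 × 1 / 1 ≈ 0.000611

P(X=0) ≈ 0.000611 ≈ 0.06%


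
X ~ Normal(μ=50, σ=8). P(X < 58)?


z = (58-50)/8 = 1.0
P(Z < 1.0) = 0.8413

P(X < 58) ≈ 0.8413


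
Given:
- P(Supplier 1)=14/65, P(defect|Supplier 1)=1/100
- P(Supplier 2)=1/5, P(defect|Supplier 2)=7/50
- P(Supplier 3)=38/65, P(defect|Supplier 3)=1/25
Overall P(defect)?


P(B) = Σ P(B|Aᵢ)×P(Aᵢ)
  1/100×14/65 = 7/3250
  7/50×1/5 = 7/250
  1/25×38/65 = 38/1625
Sum = 87/1625

P(defect) = 87/1625 ≈ 5.35%


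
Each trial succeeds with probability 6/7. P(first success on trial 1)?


Geometric: P(X=1) = (1-p)^(k-1)×p = (1/7)^0×6/7 = 6/7

P(X=1) = 6/7 ≈ 85.71%


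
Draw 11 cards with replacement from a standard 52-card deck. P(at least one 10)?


P(not a 10) = 48/52 = 12/13
P(none in 11 draws) = (12/13)^11 = 743008370688/1792160394037
P(≥1 10) = 1 - 743008370688/1792160394037 = 1049152023349/1792160394037

P = 1049152023349/1792160394037 ≈ 58.54%


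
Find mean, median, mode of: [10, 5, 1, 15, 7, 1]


Sorted: [1, 1, 5, 7, 10, 15]
Mean = 39/6 = 13/2
Median = 6
Freq: {10: 1, 5: 1, 1: 2, 15: 1, 7: 1}
Mode: [1]

Mean=13/2, Median=6, Mode=1


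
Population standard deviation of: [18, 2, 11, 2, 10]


Mean = 43/5
  (18-43/5)²=2209/25
  (2-43/5)²=1089/25
  (11-43/5)²=144/25
  (2-43/5)²=1089/25
  (10-43/5)²=49/25
Σ(x-μ)² = 916/5
σ² = (916/5)/5 = 916/25

σ = √(916/25) ≈ 6.0531


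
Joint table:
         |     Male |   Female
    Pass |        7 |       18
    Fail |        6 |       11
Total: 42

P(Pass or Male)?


P(Pass∨Male) = P(Pass) + P(Male) - P(Pass∧Male)
= (25 + 13 - 7)/42 = 31/42

P = 31/42 ≈ 73.81%


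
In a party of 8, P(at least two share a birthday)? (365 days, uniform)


P(all different) = Π(365-i)/365 for i=0..7
= 0.925665
P(match) = 1 - 0.925665 = 0.074335

P ≈ 0.0743 ≈ 7.43%


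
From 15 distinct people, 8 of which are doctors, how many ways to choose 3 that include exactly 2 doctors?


Choose 2 of the 8 doctors and 1 of the other 7 people:
C(8,2)×C(7,1) = 28×7 = 196

196


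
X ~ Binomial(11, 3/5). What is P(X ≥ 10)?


P(X ≥ 10) = Σ P(X=i) for i=10..11
P(X=10) = 1299078/48828125
P(X=11) = 177147/48828125
Sum = 59049/1953125

P(X ≥ 10) = 59049/1953125 ≈ 3.02%


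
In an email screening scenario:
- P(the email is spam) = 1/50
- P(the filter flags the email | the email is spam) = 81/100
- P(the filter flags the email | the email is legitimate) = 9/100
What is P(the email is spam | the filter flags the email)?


Using Bayes' theorem:
P(A|B) = P(B|A)·P(A) / P(B)

P(the filter flags the email) = 81/100 × 1/50 + 9/100 × 49/50
= 81/5000 + 441/5000 = 261/2500

P(the email is spam|the filter flags the email) = (81/5000) / (261/2500) = 9/58

P(the email is spam|the filter flags the email) = 9/58 ≈ 15.52%


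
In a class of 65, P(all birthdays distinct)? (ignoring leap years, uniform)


P(all different) = Π(365-i)/365 for i=0..64
= (365/365)×(364/365)×...×(301/365)
= 0.002317

P ≈ 0.0023 ≈ 0.23%


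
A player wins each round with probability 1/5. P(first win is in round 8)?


Geometric: P(X=8) = (1-p)^(k-1)×p = (4/5)^7×1/5 = 16384/390625

P(X=8) = 16384/390625 ≈ 4.19%


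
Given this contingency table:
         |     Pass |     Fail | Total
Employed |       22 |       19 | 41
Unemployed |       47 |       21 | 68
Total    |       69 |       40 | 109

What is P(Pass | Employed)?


P(Pass | Employed) = 22/(22+19) = 22/41

P(Pass|Employed) = 22/41 ≈ 53.66%


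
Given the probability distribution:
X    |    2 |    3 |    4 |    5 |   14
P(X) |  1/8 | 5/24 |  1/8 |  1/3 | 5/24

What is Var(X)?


E[X] = 143/24
E[X²] = 1285/24
Var(X) = E[X²] - (E[X])² = 1285/24 - 20449/576 = 10391/576

Var(X) = 10391/576 ≈ 18.0399


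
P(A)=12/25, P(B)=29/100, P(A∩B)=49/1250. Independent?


P(A)×P(B) = 87/625
P(A∩B) = 49/1250
Not equal → NOT independent

No, not independent


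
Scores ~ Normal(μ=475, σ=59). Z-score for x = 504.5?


z = (x - μ)/σ = (504.5 - 475)/59 = 0.5

z = 0.5


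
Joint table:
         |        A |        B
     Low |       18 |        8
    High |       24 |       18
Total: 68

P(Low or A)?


P(Low∨A) = P(Low) + P(A) - P(Low∧A)
= (26 + 42 - 18)/68 = 50/68 = 25/34

P = 25/34 ≈ 73.53%


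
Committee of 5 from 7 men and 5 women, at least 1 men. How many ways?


Count by #men:
  1M,4W: C(7,1)×C(5,4)=35
  2M,3W: C(7,2)×C(5,3)=210
  3M,2W: C(7,3)×C(5,2)=350
  4M,1W: C(7,4)×C(5,1)=175
  5M,0W: C(7,5)×C(5,0)=21
Total = 791

791


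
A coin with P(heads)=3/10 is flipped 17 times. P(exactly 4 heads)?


Binomial: P(X=4) = C(17,4)×p^4×(1-p)^13
= 2380 × 81/10000 × 96889010407/10000000000000 = 933913171313073/5000000000000000

P(X=4) = 933913171313073/5000000000000000 ≈ 18.68%


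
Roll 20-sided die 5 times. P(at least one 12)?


P(no 12)^5 = (19/20)^5 = 2476099/3200000
P(≥1) = 1 - 2476099/3200000 = 723901/3200000

P = 723901/3200000 ≈ 22.62%


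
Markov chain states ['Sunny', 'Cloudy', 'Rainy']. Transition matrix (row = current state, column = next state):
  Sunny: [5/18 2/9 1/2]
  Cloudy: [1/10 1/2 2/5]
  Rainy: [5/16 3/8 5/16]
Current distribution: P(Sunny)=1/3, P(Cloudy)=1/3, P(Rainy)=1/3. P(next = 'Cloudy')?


P(next=Cloudy) = Σᵢ P(now=i)×P(i→Cloudy)
= 1/3×2/9 + 1/3×1/2 + 1/3×3/8
= 2/27 + 1/6 + 1/8 = 79/216

P = 79/216 ≈ 0.3657


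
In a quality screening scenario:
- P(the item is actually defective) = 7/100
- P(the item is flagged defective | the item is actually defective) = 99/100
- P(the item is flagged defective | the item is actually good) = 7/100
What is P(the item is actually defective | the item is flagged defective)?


Using Bayes' theorem:
P(A|B) = P(B|A)·P(A) / P(B)

P(the item is flagged defective) = 99/100 × 7/100 + 7/100 × 93/100
= 693/10000 + 651/10000 = 84/625

P(the item is actually defective|the item is flagged defective) = (693/10000) / (84/625) = 33/64

P(the item is actually defective|the item is flagged defective) = 33/64 ≈ 51.56%


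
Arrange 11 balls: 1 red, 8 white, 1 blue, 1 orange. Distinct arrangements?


11!/(1!×8!×1!×1!) = 990

990


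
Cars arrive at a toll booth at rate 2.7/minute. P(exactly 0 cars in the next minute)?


Poisson(λ=2.7): P(X=0) = e^(-λ)×λ^k/k!
= e^(-2.7) × 2.7^0 / 0!
≈ 0.06720551274 × 1 / 1 ≈ 0.067206

P(X=0) ≈ 0.067206 ≈ 6.72%


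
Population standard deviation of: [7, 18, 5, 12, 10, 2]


Mean = 54/6 = 9
  (7-9)²=4
  (18-9)²=81
  (5-9)²=16
  (12-9)²=9
  (10-9)²=1
  (2-9)²=49
Σ(x-μ)² = 160
σ² = 160/6 = 80/3

σ = √(80/3) ≈ 5.1640


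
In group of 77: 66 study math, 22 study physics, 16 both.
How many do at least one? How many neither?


|A∪B| = 66+22-16 = 72
Neither = 77-72 = 5

At least one: 72; Neither: 5


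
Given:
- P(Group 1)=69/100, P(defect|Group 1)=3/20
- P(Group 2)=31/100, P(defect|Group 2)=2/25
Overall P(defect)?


P(B) = Σ P(B|Aᵢ)×P(Aᵢ)
  3/20×69/100 = 207/2000
  2/25×31/100 = 31/1250
Sum = 1283/10000

P(defect) = 1283/10000 ≈ 12.83%


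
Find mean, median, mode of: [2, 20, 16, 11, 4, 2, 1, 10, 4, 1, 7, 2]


Sorted: [1, 1, 2, 2, 2, 4, 4, 7, 10, 11, 16, 20]
Mean = 80/12 = 20/3
Median = 4
Freq: {2: 3, 20: 1, 16: 1, 11: 1, 4: 2, 1: 2, 10: 1, 7: 1}
Mode: [2]

Mean=20/3, Median=4, Mode=2


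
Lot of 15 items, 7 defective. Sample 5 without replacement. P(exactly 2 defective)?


Hypergeometric: C(7,2)×C(8,3)/C(15,5)
= 21×56/3003 = 56/143

P(X=2) = 56/143 ≈ 39.16%


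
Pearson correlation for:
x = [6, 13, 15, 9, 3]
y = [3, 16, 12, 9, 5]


n=5, Σx=46, Σy=45, Σxy=502, Σx²=520, Σy²=515
r = (5×502 - 46×45)/√((5×520 - 46²)(5×515 - 45²))
= 440/√(484×550) = 440/√266200 ≈ 440/515.9457 ≈ 0.8528

r ≈ 0.8528


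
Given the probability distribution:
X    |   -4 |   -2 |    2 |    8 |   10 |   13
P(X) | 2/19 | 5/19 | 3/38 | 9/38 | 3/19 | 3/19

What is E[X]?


E[X] = Σ x·P(X=x)
= (-4)×(2/19) + (-2)×(5/19) + (2)×(3/38) + (8)×(9/38) + (10)×(3/19) + (13)×(3/19)
= 90/19

E[X] = 90/19


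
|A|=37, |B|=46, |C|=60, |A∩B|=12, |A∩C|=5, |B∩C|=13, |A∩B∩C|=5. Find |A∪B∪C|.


|A∪B∪C| = 37+46+60-12-5-13+5 = 118

|A∪B∪C| = 118


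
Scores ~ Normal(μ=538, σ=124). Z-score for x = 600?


z = (x - μ)/σ = (600 - 538)/124 = 0.5

z = 0.5


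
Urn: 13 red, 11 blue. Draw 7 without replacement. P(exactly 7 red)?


Hypergeometric: C(13,7)×C(11,0)/C(24,7)
= 1716×1/346104 = 13/2622

P(X=7) = 13/2622 ≈ 0.50%


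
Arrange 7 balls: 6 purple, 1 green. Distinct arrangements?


7!/(6!×1!) = 7

7


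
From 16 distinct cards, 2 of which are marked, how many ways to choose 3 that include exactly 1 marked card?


Choose 1 of the 2 marked cards and 2 of the other 14 cards:
C(2,1)×C(14,2) = 2×91 = 182

182


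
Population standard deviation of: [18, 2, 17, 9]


Mean = 46/4 = 23/2
  (18-23/2)²=169/4
  (2-23/2)²=361/4
  (17-23/2)²=121/4
  (9-23/2)²=25/4
Σ(x-μ)² = 169
σ² = 169/4

σ = √(169/4) ≈ 6.5000


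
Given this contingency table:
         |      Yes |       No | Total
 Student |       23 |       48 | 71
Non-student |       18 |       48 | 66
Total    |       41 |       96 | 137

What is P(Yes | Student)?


P(Yes | Student) = 23/(23+48) = 23/71

P(Yes|Student) = 23/71 ≈ 32.39%


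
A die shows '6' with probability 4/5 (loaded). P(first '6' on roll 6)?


Geometric: P(X=6) = (1-p)^(k-1)×p = (1/5)^5×4/5 = 4/15625

P(X=6) = 4/15625 ≈ 0.03%


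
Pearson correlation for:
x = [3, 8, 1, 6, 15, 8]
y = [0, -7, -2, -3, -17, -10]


n=6, Σx=41, Σy=-39, Σxy=-411, Σx²=399, Σy²=451
r = (6×(-411) - 41×(-39))/√((6×399 - 41²)(6×451 - (-39)²))
= -867/√(713×1185) = -867/√844905 ≈ -867/919.1871 ≈ -0.9432

r ≈ -0.9432


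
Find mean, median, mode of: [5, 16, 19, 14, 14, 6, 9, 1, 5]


Sorted: [1, 5, 5, 6, 9, 14, 14, 16, 19]
Mean = 89/9
Median = 9
Freq: {5: 2, 16: 1, 19: 1, 14: 2, 6: 1, 9: 1, 1: 1}
Mode: [5, 14]

Mean=89/9, Median=9, Mode=[5, 14]


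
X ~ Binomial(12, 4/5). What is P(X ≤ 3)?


P(X ≤ 3) = Σ P(X=i) for i=0..3
P(X=0) = 1/244140625
P(X=1) = 48/244140625
P(X=2) = 1056/244140625
P(X=3) = 2816/48828125
Sum = 3037/48828125

P(X ≤ 3) = 3037/48828125 ≈ 0.01%


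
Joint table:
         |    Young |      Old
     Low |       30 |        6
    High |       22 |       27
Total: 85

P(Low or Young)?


P(Low∨Young) = P(Low) + P(Young) - P(Low∧Young)
= (36 + 52 - 30)/85 = 58/85

P = 58/85 ≈ 68.24%


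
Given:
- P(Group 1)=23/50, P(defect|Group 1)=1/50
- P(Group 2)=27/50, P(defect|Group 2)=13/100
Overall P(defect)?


P(B) = Σ P(B|Aᵢ)×P(Aᵢ)
  1/50×23/50 = 23/2500
  13/100×27/50 = 351/5000
Sum = 397/5000

P(defect) = 397/5000 ≈ 7.94%


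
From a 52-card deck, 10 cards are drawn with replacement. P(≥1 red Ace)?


P(not a red Ace) = 50/52 = 25/26
P(none in 10 draws) = (25/26)^10 = 95367431640625/141167095653376
P(≥1 red Ace) = 1 - 95367431640625/141167095653376 = 45799664012751/141167095653376

P = 45799664012751/141167095653376 ≈ 32.44%


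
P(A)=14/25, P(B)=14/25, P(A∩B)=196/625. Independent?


P(A)×P(B) = 196/625
P(A∩B) = 196/625
Equal ✓ → Independent

Yes, independent


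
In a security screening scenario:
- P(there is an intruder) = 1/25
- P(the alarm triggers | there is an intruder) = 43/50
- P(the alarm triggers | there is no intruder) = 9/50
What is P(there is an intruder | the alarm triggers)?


Using Bayes' theorem:
P(A|B) = P(B|A)·P(A) / P(B)

P(the alarm triggers) = 43/50 × 1/25 + 9/50 × 24/25
= 43/1250 + 108/625 = 259/1250

P(there is an intruder|the alarm triggers) = (43/1250) / (259/1250) = 43/259

P(there is an intruder|the alarm triggers) = 43/259 ≈ 16.60%


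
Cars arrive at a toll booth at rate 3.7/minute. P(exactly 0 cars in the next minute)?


Poisson(λ=3.7): P(X=0) = e^(-λ)×λ^k/k!
= e^(-3.7) × 3.7^0 / 0!
≈ 0.02472352647 × 1 / 1 ≈ 0.024724

P(X=0) ≈ 0.024724 ≈ 2.47%


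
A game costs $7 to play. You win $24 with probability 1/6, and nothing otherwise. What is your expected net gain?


E[gain] = (24-7)×1/6 + (-7)×5/6
= 17/6 - 35/6 = -3

Expected net gain = $-3 ≈ $-3.00


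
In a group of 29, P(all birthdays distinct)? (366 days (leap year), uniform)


P(all different) = Π(366-i)/366 for i=0..28
= (366/366)×(365/366)×...×(338/366)
= 0.320056

P ≈ 0.3201 ≈ 32.01%


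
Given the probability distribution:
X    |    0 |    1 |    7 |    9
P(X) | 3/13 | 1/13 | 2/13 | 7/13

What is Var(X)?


E[X] = 6
E[X²] = 666/13
Var(X) = E[X²] - (E[X])² = 666/13 - 36 = 198/13

Var(X) = 198/13 ≈ 15.2308


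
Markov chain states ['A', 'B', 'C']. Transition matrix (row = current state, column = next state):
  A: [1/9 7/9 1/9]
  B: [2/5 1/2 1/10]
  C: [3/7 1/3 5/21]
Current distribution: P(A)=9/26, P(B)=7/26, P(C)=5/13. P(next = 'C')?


P(next=C) = Σᵢ P(now=i)×P(i→C)
= 9/26×1/9 + 7/26×1/10 + 5/13×5/21
= 1/26 + 7/260 + 25/273 = 857/5460

P = 857/5460 ≈ 0.1570


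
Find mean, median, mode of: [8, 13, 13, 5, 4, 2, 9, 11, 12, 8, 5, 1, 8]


Sorted: [1, 2, 4, 5, 5, 8, 8, 8, 9, 11, 12, 13, 13]
Mean = 99/13
Median = 8
Freq: {8: 3, 13: 2, 5: 2, 4: 1, 2: 1, 9: 1, 11: 1, 12: 1, 1: 1}
Mode: [8]

Mean=99/13, Median=8, Mode=8


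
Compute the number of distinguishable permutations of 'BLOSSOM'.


Letters: 7, freq: {'B': 1, 'L': 1, 'O': 2, 'S': 2, 'M': 1}
7!/(1!×1!×2!×2!×1!) = 5040/4 = 1260

1260


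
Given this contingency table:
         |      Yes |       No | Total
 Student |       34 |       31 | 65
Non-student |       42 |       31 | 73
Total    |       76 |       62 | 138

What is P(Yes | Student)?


P(Yes | Student) = 34/(34+31) = 34/65

P(Yes|Student) = 34/65 ≈ 52.31%


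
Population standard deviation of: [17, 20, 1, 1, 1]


Mean = 40/5 = 8
  (17-8)²=81
  (20-8)²=144
  (1-8)²=49
  (1-8)²=49
  (1-8)²=49
Σ(x-μ)² = 372
σ² = 372/5

σ = √(372/5) ≈ 8.6255


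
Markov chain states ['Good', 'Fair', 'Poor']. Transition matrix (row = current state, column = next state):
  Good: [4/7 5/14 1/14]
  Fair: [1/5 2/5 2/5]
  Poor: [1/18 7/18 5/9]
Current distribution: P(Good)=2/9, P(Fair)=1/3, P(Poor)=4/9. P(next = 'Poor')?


P(next=Poor) = Σᵢ P(now=i)×P(i→Poor)
= 2/9×1/14 + 1/3×2/5 + 4/9×5/9
= 1/63 + 2/15 + 20/81 = 1123/2835

P = 1123/2835 ≈ 0.3961


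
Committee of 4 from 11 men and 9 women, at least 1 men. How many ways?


Count by #men:
  1M,3W: C(11,1)×C(9,3)=924
  2M,2W: C(11,2)×C(9,2)=1980
  3M,1W: C(11,3)×C(9,1)=1485
  4M,0W: C(11,4)×C(9,0)=330
Total = 4719

4719


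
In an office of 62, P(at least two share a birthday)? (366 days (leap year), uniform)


P(all different) = Π(366-i)/366 for i=0..61
= 0.004156
P(match) = 1 - 0.004156 = 0.995844

P ≈ 0.9958 ≈ 99.58%


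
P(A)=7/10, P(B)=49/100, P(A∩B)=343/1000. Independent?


P(A)×P(B) = 343/1000
P(A∩B) = 343/1000
Equal ✓ → Independent

Yes, independent


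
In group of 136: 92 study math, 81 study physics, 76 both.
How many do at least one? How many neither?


|A∪B| = 92+81-76 = 97
Neither = 136-97 = 39

At least one: 97; Neither: 39


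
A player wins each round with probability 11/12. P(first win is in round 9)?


Geometric: P(X=9) = (1-p)^(k-1)×p = (1/12)^8×11/12 = 11/5159780352

P(X=9) = 11/5159780352 ≈ 0.00%


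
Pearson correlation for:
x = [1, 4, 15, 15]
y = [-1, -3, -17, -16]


n=4, Σx=35, Σy=-37, Σxy=-508, Σx²=467, Σy²=555
r = (4×(-508) - 35×(-37))/√((4×467 - 35²)(4×555 - (-37)²))
= -737/√(643×851) = -737/√547193 ≈ -737/739.7249 ≈ -0.9963

r ≈ -0.9963


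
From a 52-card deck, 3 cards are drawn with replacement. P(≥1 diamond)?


P(not a diamond) = 39/52 = 3/4
P(none in 3 draws) = (3/4)^3 = 27/64
P(≥1 diamond) = 1 - 27/64 = 37/64

P = 37/64 ≈ 57.81%


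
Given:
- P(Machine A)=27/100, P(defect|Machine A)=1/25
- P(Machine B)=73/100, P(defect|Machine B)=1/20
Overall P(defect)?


P(B) = Σ P(B|Aᵢ)×P(Aᵢ)
  1/25×27/100 = 27/2500
  1/20×73/100 = 73/2000
Sum = 473/10000

P(defect) = 473/10000 ≈ 4.73%


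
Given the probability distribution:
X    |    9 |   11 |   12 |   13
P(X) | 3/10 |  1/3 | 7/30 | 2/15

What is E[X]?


E[X] = Σ x·P(X=x)
= (9)×(3/10) + (11)×(1/3) + (12)×(7/30) + (13)×(2/15)
= 109/10

E[X] = 109/10


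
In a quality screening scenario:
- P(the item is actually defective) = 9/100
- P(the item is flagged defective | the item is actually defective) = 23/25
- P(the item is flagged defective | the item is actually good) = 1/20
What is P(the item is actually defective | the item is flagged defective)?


Using Bayes' theorem:
P(A|B) = P(B|A)·P(A) / P(B)

P(the item is flagged defective) = 23/25 × 9/100 + 1/20 × 91/100
= 207/2500 + 91/2000 = 1283/10000

P(the item is actually defective|the item is flagged defective) = (207/2500) / (1283/10000) = 828/1283

P(the item is actually defective|the item is flagged defective) = 828/1283 ≈ 64.54%


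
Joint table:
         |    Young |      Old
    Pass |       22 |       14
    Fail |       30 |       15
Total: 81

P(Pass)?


P(Pass) = (22+14)/81 = 36/81 = 4/9

P(Pass) = 4/9 ≈ 44.44%


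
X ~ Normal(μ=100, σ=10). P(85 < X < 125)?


z₁=(85-100)/10=-1.5, z₂=(125-100)/10=2.5
P = Φ(2.5) - Φ(-1.5) = 0.993790 - 0.066807 = 0.926983 ≈ 0.9270

P(85 < X < 125) ≈ 0.9270


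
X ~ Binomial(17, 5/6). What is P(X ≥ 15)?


P(X ≥ 15) = Σ P(X=i) for i=15..17
P(X=15) = 518798828125/2115832430592
P(X=16) = 2593994140625/16926659444736
P(X=17) = 762939453125/16926659444736
Sum = 1251220703125/2821109907456

P(X ≥ 15) = 1251220703125/2821109907456 ≈ 44.35%


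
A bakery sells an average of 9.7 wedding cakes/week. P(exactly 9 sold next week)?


Poisson(λ=9.7): P(X=9) = e^(-λ)×λ^k/k!
= e^(-9.7) × 9.7^9 / 9!
≈ 6.128349505e-05 × 760231058.655 / 362880 ≈ 0.128388

P(X=9) ≈ 0.128388 ≈ 12.84%


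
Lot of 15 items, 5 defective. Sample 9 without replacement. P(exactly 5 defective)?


Hypergeometric: C(5,5)×C(10,4)/C(15,9)
= 1×210/5005 = 6/143

P(X=5) = 6/143 ≈ 4.20%


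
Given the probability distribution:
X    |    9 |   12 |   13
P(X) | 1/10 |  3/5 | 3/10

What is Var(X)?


E[X] = 12
E[X²] = 726/5
Var(X) = E[X²] - (E[X])² = 726/5 - 144 = 6/5

Var(X) = 6/5 ≈ 1.2000


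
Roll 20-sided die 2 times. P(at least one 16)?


P(no 16)^2 = (19/20)^2 = 361/400
P(≥1) = 1 - 361/400 = 39/400

P = 39/400 ≈ 9.75%


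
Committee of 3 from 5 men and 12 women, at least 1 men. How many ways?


Count by #men:
  1M,2W: C(5,1)×C(12,2)=330
  2M,1W: C(5,2)×C(12,1)=120
  3M,0W: C(5,3)×C(12,0)=10
Total = 460

460


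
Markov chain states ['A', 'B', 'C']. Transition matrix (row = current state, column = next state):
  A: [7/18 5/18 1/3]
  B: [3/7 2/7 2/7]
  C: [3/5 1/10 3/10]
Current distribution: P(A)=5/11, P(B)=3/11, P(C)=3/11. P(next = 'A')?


P(next=A) = Σᵢ P(now=i)×P(i→A)
= 5/11×7/18 + 3/11×3/7 + 3/11×3/5
= 35/198 + 9/77 + 9/55 = 3169/6930

P = 3169/6930 ≈ 0.4573


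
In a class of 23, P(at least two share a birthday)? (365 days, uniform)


P(all different) = Π(365-i)/365 for i=0..22
= 0.492703
P(match) = 1 - 0.492703 = 0.507297

P ≈ 0.5073 ≈ 50.73%


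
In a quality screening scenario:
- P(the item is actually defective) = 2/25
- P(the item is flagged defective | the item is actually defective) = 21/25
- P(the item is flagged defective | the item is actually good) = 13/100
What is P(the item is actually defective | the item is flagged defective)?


Using Bayes' theorem:
P(A|B) = P(B|A)·P(A) / P(B)

P(the item is flagged defective) = 21/25 × 2/25 + 13/100 × 23/25
= 42/625 + 299/2500 = 467/2500

P(the item is actually defective|the item is flagged defective) = (42/625) / (467/2500) = 168/467

P(the item is actually defective|the item is flagged defective) = 168/467 ≈ 35.97%


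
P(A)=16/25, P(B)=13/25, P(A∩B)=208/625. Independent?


P(A)×P(B) = 208/625
P(A∩B) = 208/625
Equal ✓ → Independent

Yes, independent


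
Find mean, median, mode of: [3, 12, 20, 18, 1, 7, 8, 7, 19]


Sorted: [1, 3, 7, 7, 8, 12, 18, 19, 20]
Mean = 95/9
Median = 8
Freq: {3: 1, 12: 1, 20: 1, 18: 1, 1: 1, 7: 2, 8: 1, 19: 1}
Mode: [7]

Mean=95/9, Median=8, Mode=7


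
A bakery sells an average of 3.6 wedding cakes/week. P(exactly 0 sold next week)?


Poisson(λ=3.6): P(X=0) = e^(-λ)×λ^k/k!
= e^(-3.6) × 3.6^0 / 0!
≈ 0.02732372245 × 1 / 1 ≈ 0.027324

P(X=0) ≈ 0.027324 ≈ 2.73%


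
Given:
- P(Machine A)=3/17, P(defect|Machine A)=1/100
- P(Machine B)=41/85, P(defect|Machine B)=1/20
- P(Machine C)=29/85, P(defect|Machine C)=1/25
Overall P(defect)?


P(B) = Σ P(B|Aᵢ)×P(Aᵢ)
  1/100×3/17 = 3/1700
  1/20×41/85 = 41/1700
  1/25×29/85 = 29/2125
Sum = 84/2125

P(defect) = 84/2125 ≈ 3.95%


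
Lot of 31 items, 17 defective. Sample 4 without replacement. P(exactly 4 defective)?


Hypergeometric: C(17,4)×C(14,0)/C(31,4)
= 2380×1/31465 = 68/899

P(X=4) = 68/899 ≈ 7.56%


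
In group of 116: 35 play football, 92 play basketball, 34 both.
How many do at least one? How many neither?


|A∪B| = 35+92-34 = 93
Neither = 116-93 = 23

At least one: 93; Neither: 23


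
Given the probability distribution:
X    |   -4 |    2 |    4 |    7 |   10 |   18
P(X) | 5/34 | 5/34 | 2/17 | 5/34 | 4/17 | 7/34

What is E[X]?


E[X] = Σ x·P(X=x)
= (-4)×(5/34) + (2)×(5/34) + (4)×(2/17) + (7)×(5/34) + (10)×(4/17) + (18)×(7/34)
= 247/34

E[X] = 247/34


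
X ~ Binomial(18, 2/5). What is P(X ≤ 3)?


P(X ≤ 3) = Σ P(X=i) for i=0..3
P(X=0) = 387420489/3814697265625
P(X=1) = 4649045868/3814697265625
P(X=2) = 26344593252/3814697265625
P(X=3) = 93669664896/3814697265625
Sum = 25010144901/762939453125

P(X ≤ 3) = 25010144901/762939453125 ≈ 3.28%


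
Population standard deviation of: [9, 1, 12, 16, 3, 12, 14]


Mean = 67/7
  (9-67/7)²=16/49
  (1-67/7)²=3600/49
  (12-67/7)²=289/49
  (16-67/7)²=2025/49
  (3-67/7)²=2116/49
  (12-67/7)²=289/49
  (14-67/7)²=961/49
Σ(x-μ)² = 1328/7
σ² = (1328/7)/7 = 1328/49

σ = √(1328/49) ≈ 5.2060


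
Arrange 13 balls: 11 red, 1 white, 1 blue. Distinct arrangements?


13!/(11!×1!×1!) = 156

156


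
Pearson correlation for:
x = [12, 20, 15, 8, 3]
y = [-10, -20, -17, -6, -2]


n=5, Σx=58, Σy=-55, Σxy=-829, Σx²=842, Σy²=829
r = (5×(-829) - 58×(-55))/√((5×842 - 58²)(5×829 - (-55)²))
= -955/√(846×1120) = -955/√947520 ≈ -955/973.4064 ≈ -0.9811

r ≈ -0.9811
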